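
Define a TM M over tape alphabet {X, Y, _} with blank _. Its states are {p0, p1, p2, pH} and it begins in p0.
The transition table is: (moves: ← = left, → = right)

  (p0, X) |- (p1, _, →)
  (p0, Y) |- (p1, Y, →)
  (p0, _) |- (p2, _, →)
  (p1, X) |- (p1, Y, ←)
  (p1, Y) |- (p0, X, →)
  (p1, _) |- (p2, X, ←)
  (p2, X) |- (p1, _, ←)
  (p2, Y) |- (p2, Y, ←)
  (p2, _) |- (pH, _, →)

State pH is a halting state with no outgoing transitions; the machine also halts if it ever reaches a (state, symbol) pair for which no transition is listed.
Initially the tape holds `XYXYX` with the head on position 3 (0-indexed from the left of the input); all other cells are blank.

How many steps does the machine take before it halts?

16

p0 | __XYX[Y]X_   read Y → write Y, move →, go to p1
p1 | __XYXY[X]_   read X → write Y, move ←, go to p1
p1 | __XYX[Y]Y_   read Y → write X, move →, go to p0
p0 | __XYXX[Y]_   read Y → write Y, move →, go to p1
p1 | __XYXXY[_]   read _ → write X, move ←, go to p2
p2 | __XYXX[Y]X   read Y → write Y, move ←, go to p2
p2 | __XYX[X]YX   read X → write _, move ←, go to p1
p1 | __XY[X]_YX   read X → write Y, move ←, go to p1
p1 | __X[Y]Y_YX   read Y → write X, move →, go to p0
p0 | __XX[Y]_YX   read Y → write Y, move →, go to p1
p1 | __XXY[_]YX   read _ → write X, move ←, go to p2
p2 | __XX[Y]XYX   read Y → write Y, move ←, go to p2
p2 | __X[X]YXYX   read X → write _, move ←, go to p1
p1 | __[X]_YXYX   read X → write Y, move ←, go to p1
p1 | _[_]Y_YXYX   read _ → write X, move ←, go to p2
p2 | [_]XY_YXYX   read _ → write _, move →, go to pH
pH | _[X]Y_YXYX
M halts after 16 transitions.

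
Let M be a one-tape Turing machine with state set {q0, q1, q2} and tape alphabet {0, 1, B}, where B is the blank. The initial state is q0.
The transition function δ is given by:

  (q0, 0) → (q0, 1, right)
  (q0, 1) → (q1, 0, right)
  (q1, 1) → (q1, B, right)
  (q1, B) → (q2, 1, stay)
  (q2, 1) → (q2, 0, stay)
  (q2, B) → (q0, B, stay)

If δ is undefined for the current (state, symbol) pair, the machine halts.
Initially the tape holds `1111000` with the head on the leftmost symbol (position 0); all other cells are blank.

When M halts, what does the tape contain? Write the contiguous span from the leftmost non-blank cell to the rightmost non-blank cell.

0BBB000

q0 | [1]111000   read 1 → write 0, move right, go to q1
q1 | 0[1]11000   read 1 → write B, move right, go to q1
q1 | 0B[1]1000   read 1 → write B, move right, go to q1
q1 | 0BB[1]000   read 1 → write B, move right, go to q1
q1 | 0BBB[0]00
The non-blank tape span at halt is 0BBB000.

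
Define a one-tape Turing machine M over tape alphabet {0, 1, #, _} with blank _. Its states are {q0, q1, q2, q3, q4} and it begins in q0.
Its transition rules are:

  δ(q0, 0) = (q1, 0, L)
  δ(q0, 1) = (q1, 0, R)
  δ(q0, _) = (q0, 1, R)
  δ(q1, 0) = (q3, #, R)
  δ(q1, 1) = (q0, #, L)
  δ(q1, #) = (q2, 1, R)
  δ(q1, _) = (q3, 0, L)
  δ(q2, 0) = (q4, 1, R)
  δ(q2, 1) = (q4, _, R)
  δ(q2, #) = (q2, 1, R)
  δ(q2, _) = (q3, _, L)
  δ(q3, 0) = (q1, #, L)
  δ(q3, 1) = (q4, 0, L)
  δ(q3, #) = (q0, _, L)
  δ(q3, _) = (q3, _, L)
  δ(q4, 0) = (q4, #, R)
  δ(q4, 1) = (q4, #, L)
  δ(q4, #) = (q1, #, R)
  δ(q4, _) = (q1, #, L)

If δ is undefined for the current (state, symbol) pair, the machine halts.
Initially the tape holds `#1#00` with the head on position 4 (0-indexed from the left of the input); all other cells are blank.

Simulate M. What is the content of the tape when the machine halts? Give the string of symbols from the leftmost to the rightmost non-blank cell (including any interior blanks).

q0 | #1#0[0]__   read 0 → write 0, move L, go to q1
q1 | #1#[0]0__   read 0 → write #, move R, go to q3
q3 | #1##[0]__   read 0 → write #, move L, go to q1
q1 | #1#[#]#__   read # → write 1, move R, go to q2
q2 | #1#1[#]__   read # → write 1, move R, go to q2
q2 | #1#11[_]_   read _ → write _, move L, go to q3
q3 | #1#1[1]__   read 1 → write 0, move L, go to q4
q4 | #1#[1]0__   read 1 → write #, move L, go to q4
q4 | #1[#]#0__   read # → write #, move R, go to q1
q1 | #1#[#]0__   read # → write 1, move R, go to q2
q2 | #1#1[0]__   read 0 → write 1, move R, go to q4
q4 | #1#11[_]_   read _ → write #, move L, go to q1
q1 | #1#1[1]#_   read 1 → write #, move L, go to q0
q0 | #1#[1]##_   read 1 → write 0, move R, go to q1
q1 | #1#0[#]#_   read # → write 1, move R, go to q2
q2 | #1#01[#]_   read # → write 1, move R, go to q2
q2 | #1#011[_]   read _ → write _, move L, go to q3
q3 | #1#01[1]_   read 1 → write 0, move L, go to q4
q4 | #1#0[1]0_   read 1 → write #, move L, go to q4
q4 | #1#[0]#0_   read 0 → write #, move R, go to q4
q4 | #1##[#]0_   read # → write #, move R, go to q1
q1 | #1###[0]_   read 0 → write #, move R, go to q3
q3 | #1####[_]   read _ → write _, move L, go to q3
q3 | #1###[#]_   read # → write _, move L, go to q0
q0 | #1##[#]__
The non-blank tape span at halt is #1###.

#1###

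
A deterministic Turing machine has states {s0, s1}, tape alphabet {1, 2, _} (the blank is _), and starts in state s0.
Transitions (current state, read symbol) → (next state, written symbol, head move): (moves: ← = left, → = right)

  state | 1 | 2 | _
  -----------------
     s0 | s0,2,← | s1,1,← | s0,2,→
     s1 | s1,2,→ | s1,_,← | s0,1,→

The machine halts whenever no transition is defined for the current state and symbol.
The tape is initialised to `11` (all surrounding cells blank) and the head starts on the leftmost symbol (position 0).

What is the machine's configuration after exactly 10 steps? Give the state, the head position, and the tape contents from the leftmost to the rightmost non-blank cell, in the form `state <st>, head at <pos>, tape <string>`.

state s1, head at 0, tape 2221

state=s0 head=0 tape=__[1]1   (s0,1)→(s0,2,←)
state=s0 head=-1 tape=_[_]21   (s0,_)→(s0,2,→)
state=s0 head=0 tape=_2[2]1   (s0,2)→(s1,1,←)
state=s1 head=-1 tape=_[2]11   (s1,2)→(s1,_,←)
state=s1 head=-2 tape=[_]_11   (s1,_)→(s0,1,→)
state=s0 head=-1 tape=1[_]11   (s0,_)→(s0,2,→)
state=s0 head=0 tape=12[1]1   (s0,1)→(s0,2,←)
state=s0 head=-1 tape=1[2]21   (s0,2)→(s1,1,←)
state=s1 head=-2 tape=[1]121   (s1,1)→(s1,2,→)
state=s1 head=-1 tape=2[1]21   (s1,1)→(s1,2,→)
state=s1 head=0 tape=22[2]1
After 10 steps: state s1, head at 0, tape 2221.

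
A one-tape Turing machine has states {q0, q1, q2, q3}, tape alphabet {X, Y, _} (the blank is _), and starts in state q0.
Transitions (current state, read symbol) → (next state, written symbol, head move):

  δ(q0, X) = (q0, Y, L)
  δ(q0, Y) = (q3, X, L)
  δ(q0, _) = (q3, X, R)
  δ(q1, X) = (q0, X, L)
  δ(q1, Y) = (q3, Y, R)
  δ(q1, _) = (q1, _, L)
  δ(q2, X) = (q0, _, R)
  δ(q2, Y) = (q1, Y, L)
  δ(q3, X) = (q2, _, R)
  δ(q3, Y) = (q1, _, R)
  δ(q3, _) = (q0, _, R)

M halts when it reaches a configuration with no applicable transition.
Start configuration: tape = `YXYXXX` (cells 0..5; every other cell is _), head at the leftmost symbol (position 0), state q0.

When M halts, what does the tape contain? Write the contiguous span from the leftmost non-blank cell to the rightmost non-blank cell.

q0 | __[Y]XYXXX   read Y → write X, move L, go to q3
q3 | _[_]XXYXXX   read _ → write _, move R, go to q0
q0 | __[X]XYXXX   read X → write Y, move L, go to q0
q0 | _[_]YXYXXX   read _ → write X, move R, go to q3
q3 | _X[Y]XYXXX   read Y → write _, move R, go to q1
q1 | _X_[X]YXXX   read X → write X, move L, go to q0
q0 | _X[_]XYXXX   read _ → write X, move R, go to q3
q3 | _XX[X]YXXX   read X → write _, move R, go to q2
q2 | _XX_[Y]XXX   read Y → write Y, move L, go to q1
q1 | _XX[_]YXXX   read _ → write _, move L, go to q1
q1 | _X[X]_YXXX   read X → write X, move L, go to q0
q0 | _[X]X_YXXX   read X → write Y, move L, go to q0
q0 | [_]YX_YXXX   read _ → write X, move R, go to q3
q3 | X[Y]X_YXXX   read Y → write _, move R, go to q1
q1 | X_[X]_YXXX   read X → write X, move L, go to q0
q0 | X[_]X_YXXX   read _ → write X, move R, go to q3
q3 | XX[X]_YXXX   read X → write _, move R, go to q2
q2 | XX_[_]YXXX
The non-blank tape span at halt is XX__YXXX.

XX__YXXX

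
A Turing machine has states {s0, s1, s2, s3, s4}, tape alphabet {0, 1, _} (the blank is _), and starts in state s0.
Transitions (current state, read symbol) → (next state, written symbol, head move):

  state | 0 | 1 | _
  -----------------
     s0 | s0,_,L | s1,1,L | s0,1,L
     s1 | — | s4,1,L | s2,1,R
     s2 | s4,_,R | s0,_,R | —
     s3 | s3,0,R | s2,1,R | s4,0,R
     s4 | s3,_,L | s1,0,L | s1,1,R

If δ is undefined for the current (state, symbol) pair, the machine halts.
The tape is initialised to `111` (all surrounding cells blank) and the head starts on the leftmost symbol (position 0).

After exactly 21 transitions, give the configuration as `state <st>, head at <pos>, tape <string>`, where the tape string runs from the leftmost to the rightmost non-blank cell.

state s2, head at 1, tape 111011

state=s0 head=0 tape=__[1]11_   (s0,1)→(s1,1,L)
state=s1 head=-1 tape=_[_]111_   (s1,_)→(s2,1,R)
state=s2 head=0 tape=_1[1]11_   (s2,1)→(s0,_,R)
state=s0 head=1 tape=_1_[1]1_   (s0,1)→(s1,1,L)
state=s1 head=0 tape=_1[_]11_   (s1,_)→(s2,1,R)
state=s2 head=1 tape=_11[1]1_   (s2,1)→(s0,_,R)
state=s0 head=2 tape=_11_[1]_   (s0,1)→(s1,1,L)
state=s1 head=1 tape=_11[_]1_   (s1,_)→(s2,1,R)
state=s2 head=2 tape=_111[1]_   (s2,1)→(s0,_,R)
state=s0 head=3 tape=_111_[_]   (s0,_)→(s0,1,L)
state=s0 head=2 tape=_111[_]1   (s0,_)→(s0,1,L)
state=s0 head=1 tape=_11[1]11   (s0,1)→(s1,1,L)
state=s1 head=0 tape=_1[1]111   (s1,1)→(s4,1,L)
state=s4 head=-1 tape=_[1]1111   (s4,1)→(s1,0,L)
state=s1 head=-2 tape=[_]01111   (s1,_)→(s2,1,R)
state=s2 head=-1 tape=1[0]1111   (s2,0)→(s4,_,R)
state=s4 head=0 tape=1_[1]111   (s4,1)→(s1,0,L)
state=s1 head=-1 tape=1[_]0111   (s1,_)→(s2,1,R)
state=s2 head=0 tape=11[0]111   (s2,0)→(s4,_,R)
state=s4 head=1 tape=11_[1]11   (s4,1)→(s1,0,L)
state=s1 head=0 tape=11[_]011   (s1,_)→(s2,1,R)
state=s2 head=1 tape=111[0]11
After 21 steps: state s2, head at 1, tape 111011.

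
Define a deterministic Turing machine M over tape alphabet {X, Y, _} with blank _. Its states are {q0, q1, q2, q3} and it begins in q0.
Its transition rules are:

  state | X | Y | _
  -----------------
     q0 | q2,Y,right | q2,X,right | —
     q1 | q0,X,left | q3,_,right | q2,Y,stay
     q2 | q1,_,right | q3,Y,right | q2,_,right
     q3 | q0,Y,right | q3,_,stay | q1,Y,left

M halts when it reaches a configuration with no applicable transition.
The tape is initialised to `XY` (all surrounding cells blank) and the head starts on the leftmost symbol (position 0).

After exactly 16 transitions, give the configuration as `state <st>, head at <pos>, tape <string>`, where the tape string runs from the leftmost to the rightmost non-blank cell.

state=q0 head=0 tape=[X]Y_   (q0,X)→(q2,Y,right)
state=q2 head=1 tape=Y[Y]_   (q2,Y)→(q3,Y,right)
state=q3 head=2 tape=YY[_]   (q3,_)→(q1,Y,left)
state=q1 head=1 tape=Y[Y]Y   (q1,Y)→(q3,_,right)
state=q3 head=2 tape=Y_[Y]   (q3,Y)→(q3,_,stay)
state=q3 head=2 tape=Y_[_]   (q3,_)→(q1,Y,left)
state=q1 head=1 tape=Y[_]Y   (q1,_)→(q2,Y,stay)
state=q2 head=1 tape=Y[Y]Y   (q2,Y)→(q3,Y,right)
state=q3 head=2 tape=YY[Y]   (q3,Y)→(q3,_,stay)
state=q3 head=2 tape=YY[_]   (q3,_)→(q1,Y,left)
state=q1 head=1 tape=Y[Y]Y   (q1,Y)→(q3,_,right)
state=q3 head=2 tape=Y_[Y]   (q3,Y)→(q3,_,stay)
state=q3 head=2 tape=Y_[_]   (q3,_)→(q1,Y,left)
state=q1 head=1 tape=Y[_]Y   (q1,_)→(q2,Y,stay)
state=q2 head=1 tape=Y[Y]Y   (q2,Y)→(q3,Y,right)
state=q3 head=2 tape=YY[Y]   (q3,Y)→(q3,_,stay)
state=q3 head=2 tape=YY[_]
After 16 steps: state q3, head at 2, tape YY.

state q3, head at 2, tape YY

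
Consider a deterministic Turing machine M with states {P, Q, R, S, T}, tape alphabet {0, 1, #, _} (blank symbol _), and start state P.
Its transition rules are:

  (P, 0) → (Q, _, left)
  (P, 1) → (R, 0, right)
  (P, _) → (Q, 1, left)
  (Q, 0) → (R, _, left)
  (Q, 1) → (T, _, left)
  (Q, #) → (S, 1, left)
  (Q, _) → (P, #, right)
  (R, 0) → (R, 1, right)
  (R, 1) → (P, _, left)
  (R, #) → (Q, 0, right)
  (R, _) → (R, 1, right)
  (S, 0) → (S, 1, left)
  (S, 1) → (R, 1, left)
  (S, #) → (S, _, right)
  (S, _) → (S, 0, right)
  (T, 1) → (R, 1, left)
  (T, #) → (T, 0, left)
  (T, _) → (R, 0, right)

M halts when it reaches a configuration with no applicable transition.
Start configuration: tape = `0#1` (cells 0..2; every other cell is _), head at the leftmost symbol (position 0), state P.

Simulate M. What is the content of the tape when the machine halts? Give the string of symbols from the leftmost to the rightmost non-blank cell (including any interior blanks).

0010

state=P head=0 tape=__[0]#1   (P,0)→(Q,_,left)
state=Q head=-1 tape=_[_]_#1   (Q,_)→(P,#,right)
state=P head=0 tape=_#[_]#1   (P,_)→(Q,1,left)
state=Q head=-1 tape=_[#]1#1   (Q,#)→(S,1,left)
state=S head=-2 tape=[_]11#1   (S,_)→(S,0,right)
state=S head=-1 tape=0[1]1#1   (S,1)→(R,1,left)
state=R head=-2 tape=[0]11#1   (R,0)→(R,1,right)
state=R head=-1 tape=1[1]1#1   (R,1)→(P,_,left)
state=P head=-2 tape=[1]_1#1   (P,1)→(R,0,right)
state=R head=-1 tape=0[_]1#1   (R,_)→(R,1,right)
state=R head=0 tape=01[1]#1   (R,1)→(P,_,left)
state=P head=-1 tape=0[1]_#1   (P,1)→(R,0,right)
state=R head=0 tape=00[_]#1   (R,_)→(R,1,right)
state=R head=1 tape=001[#]1   (R,#)→(Q,0,right)
state=Q head=2 tape=0010[1]   (Q,1)→(T,_,left)
state=T head=1 tape=001[0]_
The non-blank tape span at halt is 0010.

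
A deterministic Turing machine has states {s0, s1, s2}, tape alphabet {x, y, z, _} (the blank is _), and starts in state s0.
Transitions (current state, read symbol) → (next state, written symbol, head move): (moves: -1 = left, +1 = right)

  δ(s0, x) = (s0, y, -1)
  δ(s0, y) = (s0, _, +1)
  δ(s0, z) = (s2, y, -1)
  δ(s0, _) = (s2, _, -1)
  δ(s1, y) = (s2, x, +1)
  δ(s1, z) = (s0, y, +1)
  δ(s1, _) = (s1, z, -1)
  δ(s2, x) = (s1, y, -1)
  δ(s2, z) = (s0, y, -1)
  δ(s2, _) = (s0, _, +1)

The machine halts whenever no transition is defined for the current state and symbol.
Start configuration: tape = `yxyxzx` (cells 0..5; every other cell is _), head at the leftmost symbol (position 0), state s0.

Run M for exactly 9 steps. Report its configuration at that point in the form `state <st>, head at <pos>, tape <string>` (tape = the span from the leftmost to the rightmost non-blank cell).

state s2, head at -1, tape yyxzx

state=s0 head=0 tape=_[y]xyxzx   (s0,y)→(s0,_,+1)
state=s0 head=1 tape=__[x]yxzx   (s0,x)→(s0,y,-1)
state=s0 head=0 tape=_[_]yyxzx   (s0,_)→(s2,_,-1)
state=s2 head=-1 tape=[_]_yyxzx   (s2,_)→(s0,_,+1)
state=s0 head=0 tape=_[_]yyxzx   (s0,_)→(s2,_,-1)
state=s2 head=-1 tape=[_]_yyxzx   (s2,_)→(s0,_,+1)
state=s0 head=0 tape=_[_]yyxzx   (s0,_)→(s2,_,-1)
state=s2 head=-1 tape=[_]_yyxzx   (s2,_)→(s0,_,+1)
state=s0 head=0 tape=_[_]yyxzx   (s0,_)→(s2,_,-1)
state=s2 head=-1 tape=[_]_yyxzx
After 9 steps: state s2, head at -1, tape yyxzx.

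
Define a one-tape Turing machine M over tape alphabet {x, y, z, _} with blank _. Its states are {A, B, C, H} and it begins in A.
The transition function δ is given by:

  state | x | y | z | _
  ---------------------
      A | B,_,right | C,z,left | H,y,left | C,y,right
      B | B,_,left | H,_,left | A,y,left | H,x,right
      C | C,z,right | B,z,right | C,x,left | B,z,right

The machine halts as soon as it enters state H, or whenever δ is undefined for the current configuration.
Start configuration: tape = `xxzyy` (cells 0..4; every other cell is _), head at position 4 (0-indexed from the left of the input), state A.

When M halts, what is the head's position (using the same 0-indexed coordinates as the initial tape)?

2

A | xxzy[y]   read y → write z, move left, go to C
C | xxz[y]z   read y → write z, move right, go to B
B | xxzz[z]   read z → write y, move left, go to A
A | xxz[z]y   read z → write y, move left, go to H
H | xx[z]yy
At halt the head is at cell 2.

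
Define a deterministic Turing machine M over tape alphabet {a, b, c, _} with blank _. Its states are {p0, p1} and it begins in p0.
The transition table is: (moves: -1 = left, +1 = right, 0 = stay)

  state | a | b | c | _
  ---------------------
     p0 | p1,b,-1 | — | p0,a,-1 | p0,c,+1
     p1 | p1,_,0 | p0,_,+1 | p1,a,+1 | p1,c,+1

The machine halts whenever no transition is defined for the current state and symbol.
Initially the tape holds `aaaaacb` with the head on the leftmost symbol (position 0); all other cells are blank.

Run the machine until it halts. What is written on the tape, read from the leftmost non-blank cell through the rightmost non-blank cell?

state=p0 head=0 tape=_[a]aaaacb   (p0,a)→(p1,b,-1)
state=p1 head=-1 tape=[_]baaaacb   (p1,_)→(p1,c,+1)
state=p1 head=0 tape=c[b]aaaacb   (p1,b)→(p0,_,+1)
state=p0 head=1 tape=c_[a]aaacb   (p0,a)→(p1,b,-1)
state=p1 head=0 tape=c[_]baaacb   (p1,_)→(p1,c,+1)
state=p1 head=1 tape=cc[b]aaacb   (p1,b)→(p0,_,+1)
state=p0 head=2 tape=cc_[a]aacb   (p0,a)→(p1,b,-1)
state=p1 head=1 tape=cc[_]baacb   (p1,_)→(p1,c,+1)
state=p1 head=2 tape=ccc[b]aacb   (p1,b)→(p0,_,+1)
state=p0 head=3 tape=ccc_[a]acb   (p0,a)→(p1,b,-1)
state=p1 head=2 tape=ccc[_]bacb   (p1,_)→(p1,c,+1)
state=p1 head=3 tape=cccc[b]acb   (p1,b)→(p0,_,+1)
state=p0 head=4 tape=cccc_[a]cb   (p0,a)→(p1,b,-1)
state=p1 head=3 tape=cccc[_]bcb   (p1,_)→(p1,c,+1)
state=p1 head=4 tape=ccccc[b]cb   (p1,b)→(p0,_,+1)
state=p0 head=5 tape=ccccc_[c]b   (p0,c)→(p0,a,-1)
state=p0 head=4 tape=ccccc[_]ab   (p0,_)→(p0,c,+1)
state=p0 head=5 tape=cccccc[a]b   (p0,a)→(p1,b,-1)
state=p1 head=4 tape=ccccc[c]bb   (p1,c)→(p1,a,+1)
state=p1 head=5 tape=ccccca[b]b   (p1,b)→(p0,_,+1)
state=p0 head=6 tape=ccccca_[b]
The non-blank tape span at halt is ccccca_b.

ccccca_b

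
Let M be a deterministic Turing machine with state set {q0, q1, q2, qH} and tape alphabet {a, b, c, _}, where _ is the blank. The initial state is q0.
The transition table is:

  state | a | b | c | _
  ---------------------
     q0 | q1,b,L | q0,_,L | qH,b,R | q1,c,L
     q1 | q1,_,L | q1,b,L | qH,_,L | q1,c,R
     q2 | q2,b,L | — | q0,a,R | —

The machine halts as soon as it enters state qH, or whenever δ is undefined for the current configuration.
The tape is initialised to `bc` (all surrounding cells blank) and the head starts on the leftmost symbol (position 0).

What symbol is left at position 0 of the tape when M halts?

q0 | __[b]c   read b → write _, move L, go to q0
q0 | _[_]_c   read _ → write c, move L, go to q1
q1 | [_]c_c   read _ → write c, move R, go to q1
q1 | c[c]_c   read c → write _, move L, go to qH
qH | [c]__c
Cell 0 holds _ when M halts.

_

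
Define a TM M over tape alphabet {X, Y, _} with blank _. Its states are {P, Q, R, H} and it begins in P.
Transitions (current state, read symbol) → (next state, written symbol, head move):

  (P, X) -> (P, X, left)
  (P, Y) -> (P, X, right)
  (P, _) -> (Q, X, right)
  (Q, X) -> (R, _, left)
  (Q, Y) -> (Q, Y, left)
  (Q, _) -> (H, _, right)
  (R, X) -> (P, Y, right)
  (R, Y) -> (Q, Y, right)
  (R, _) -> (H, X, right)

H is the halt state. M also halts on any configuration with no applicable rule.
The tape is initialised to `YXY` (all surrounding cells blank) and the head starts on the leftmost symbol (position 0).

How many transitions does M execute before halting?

14

state=P head=0 tape=_[Y]XY   (P,Y)→(P,X,right)
state=P head=1 tape=_X[X]Y   (P,X)→(P,X,left)
state=P head=0 tape=_[X]XY   (P,X)→(P,X,left)
state=P head=-1 tape=[_]XXY   (P,_)→(Q,X,right)
state=Q head=0 tape=X[X]XY   (Q,X)→(R,_,left)
state=R head=-1 tape=[X]_XY   (R,X)→(P,Y,right)
state=P head=0 tape=Y[_]XY   (P,_)→(Q,X,right)
state=Q head=1 tape=YX[X]Y   (Q,X)→(R,_,left)
state=R head=0 tape=Y[X]_Y   (R,X)→(P,Y,right)
state=P head=1 tape=YY[_]Y   (P,_)→(Q,X,right)
state=Q head=2 tape=YYX[Y]   (Q,Y)→(Q,Y,left)
state=Q head=1 tape=YY[X]Y   (Q,X)→(R,_,left)
state=R head=0 tape=Y[Y]_Y   (R,Y)→(Q,Y,right)
state=Q head=1 tape=YY[_]Y   (Q,_)→(H,_,right)
state=H head=2 tape=YY_[Y]
M halts after 14 transitions.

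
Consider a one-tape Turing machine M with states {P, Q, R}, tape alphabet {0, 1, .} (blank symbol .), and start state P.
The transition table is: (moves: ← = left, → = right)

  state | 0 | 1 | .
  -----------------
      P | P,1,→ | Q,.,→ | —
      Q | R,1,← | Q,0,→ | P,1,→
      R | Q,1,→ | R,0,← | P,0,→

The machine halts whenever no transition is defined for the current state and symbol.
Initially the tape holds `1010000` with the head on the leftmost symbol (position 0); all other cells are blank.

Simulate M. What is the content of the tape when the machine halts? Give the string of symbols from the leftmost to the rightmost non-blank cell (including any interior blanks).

state=P head=0 tape=[1]010000..   (P,1)→(Q,.,→)
state=Q head=1 tape=.[0]10000..   (Q,0)→(R,1,←)
state=R head=0 tape=[.]110000..   (R,.)→(P,0,→)
state=P head=1 tape=0[1]10000..   (P,1)→(Q,.,→)
state=Q head=2 tape=0.[1]0000..   (Q,1)→(Q,0,→)
state=Q head=3 tape=0.0[0]000..   (Q,0)→(R,1,←)
state=R head=2 tape=0.[0]1000..   (R,0)→(Q,1,→)
state=Q head=3 tape=0.1[1]000..   (Q,1)→(Q,0,→)
state=Q head=4 tape=0.10[0]00..   (Q,0)→(R,1,←)
state=R head=3 tape=0.1[0]100..   (R,0)→(Q,1,→)
state=Q head=4 tape=0.11[1]00..   (Q,1)→(Q,0,→)
state=Q head=5 tape=0.110[0]0..   (Q,0)→(R,1,←)
state=R head=4 tape=0.11[0]10..   (R,0)→(Q,1,→)
state=Q head=5 tape=0.111[1]0..   (Q,1)→(Q,0,→)
state=Q head=6 tape=0.1110[0]..   (Q,0)→(R,1,←)
state=R head=5 tape=0.111[0]1..   (R,0)→(Q,1,→)
state=Q head=6 tape=0.1111[1]..   (Q,1)→(Q,0,→)
state=Q head=7 tape=0.11110[.].   (Q,.)→(P,1,→)
state=P head=8 tape=0.111101[.]
The non-blank tape span at halt is 0.111101.

0.111101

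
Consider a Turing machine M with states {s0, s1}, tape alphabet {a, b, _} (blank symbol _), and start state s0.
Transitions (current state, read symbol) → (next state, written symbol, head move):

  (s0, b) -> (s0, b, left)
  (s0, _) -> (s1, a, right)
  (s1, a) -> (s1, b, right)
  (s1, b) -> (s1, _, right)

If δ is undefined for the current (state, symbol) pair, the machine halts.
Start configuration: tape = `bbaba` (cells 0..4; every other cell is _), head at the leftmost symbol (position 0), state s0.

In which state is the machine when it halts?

state=s0 head=0 tape=_[b]baba_   (s0,b)→(s0,b,left)
state=s0 head=-1 tape=[_]bbaba_   (s0,_)→(s1,a,right)
state=s1 head=0 tape=a[b]baba_   (s1,b)→(s1,_,right)
state=s1 head=1 tape=a_[b]aba_   (s1,b)→(s1,_,right)
state=s1 head=2 tape=a__[a]ba_   (s1,a)→(s1,b,right)
state=s1 head=3 tape=a__b[b]a_   (s1,b)→(s1,_,right)
state=s1 head=4 tape=a__b_[a]_   (s1,a)→(s1,b,right)
state=s1 head=5 tape=a__b_b[_]
No transition is defined for (s1, _); M halts in state s1.

s1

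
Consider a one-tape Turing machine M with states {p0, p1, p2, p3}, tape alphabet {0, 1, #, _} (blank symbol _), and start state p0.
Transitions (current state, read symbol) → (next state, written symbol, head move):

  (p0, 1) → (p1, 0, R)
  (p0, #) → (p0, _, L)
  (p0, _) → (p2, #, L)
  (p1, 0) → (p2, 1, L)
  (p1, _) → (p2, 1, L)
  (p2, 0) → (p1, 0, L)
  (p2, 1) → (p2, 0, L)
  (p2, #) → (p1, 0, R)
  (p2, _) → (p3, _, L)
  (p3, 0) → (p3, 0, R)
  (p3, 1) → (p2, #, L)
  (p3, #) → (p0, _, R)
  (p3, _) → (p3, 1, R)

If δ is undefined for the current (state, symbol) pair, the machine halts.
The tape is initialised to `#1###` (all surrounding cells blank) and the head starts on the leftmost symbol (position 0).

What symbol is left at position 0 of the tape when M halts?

_

state=p0 head=0 tape=_____[#]1###   (p0,#)→(p0,_,L)
state=p0 head=-1 tape=____[_]_1###   (p0,_)→(p2,#,L)
state=p2 head=-2 tape=___[_]#_1###   (p2,_)→(p3,_,L)
state=p3 head=-3 tape=__[_]_#_1###   (p3,_)→(p3,1,R)
state=p3 head=-2 tape=__1[_]#_1###   (p3,_)→(p3,1,R)
state=p3 head=-1 tape=__11[#]_1###   (p3,#)→(p0,_,R)
state=p0 head=0 tape=__11_[_]1###   (p0,_)→(p2,#,L)
state=p2 head=-1 tape=__11[_]#1###   (p2,_)→(p3,_,L)
state=p3 head=-2 tape=__1[1]_#1###   (p3,1)→(p2,#,L)
state=p2 head=-3 tape=__[1]#_#1###   (p2,1)→(p2,0,L)
state=p2 head=-4 tape=_[_]0#_#1###   (p2,_)→(p3,_,L)
state=p3 head=-5 tape=[_]_0#_#1###   (p3,_)→(p3,1,R)
state=p3 head=-4 tape=1[_]0#_#1###   (p3,_)→(p3,1,R)
state=p3 head=-3 tape=11[0]#_#1###   (p3,0)→(p3,0,R)
state=p3 head=-2 tape=110[#]_#1###   (p3,#)→(p0,_,R)
state=p0 head=-1 tape=110_[_]#1###   (p0,_)→(p2,#,L)
state=p2 head=-2 tape=110[_]##1###   (p2,_)→(p3,_,L)
state=p3 head=-3 tape=11[0]_##1###   (p3,0)→(p3,0,R)
state=p3 head=-2 tape=110[_]##1###   (p3,_)→(p3,1,R)
state=p3 head=-1 tape=1101[#]#1###   (p3,#)→(p0,_,R)
state=p0 head=0 tape=1101_[#]1###   (p0,#)→(p0,_,L)
state=p0 head=-1 tape=1101[_]_1###   (p0,_)→(p2,#,L)
state=p2 head=-2 tape=110[1]#_1###   (p2,1)→(p2,0,L)
state=p2 head=-3 tape=11[0]0#_1###   (p2,0)→(p1,0,L)
state=p1 head=-4 tape=1[1]00#_1###
Cell 0 holds _ when M halts.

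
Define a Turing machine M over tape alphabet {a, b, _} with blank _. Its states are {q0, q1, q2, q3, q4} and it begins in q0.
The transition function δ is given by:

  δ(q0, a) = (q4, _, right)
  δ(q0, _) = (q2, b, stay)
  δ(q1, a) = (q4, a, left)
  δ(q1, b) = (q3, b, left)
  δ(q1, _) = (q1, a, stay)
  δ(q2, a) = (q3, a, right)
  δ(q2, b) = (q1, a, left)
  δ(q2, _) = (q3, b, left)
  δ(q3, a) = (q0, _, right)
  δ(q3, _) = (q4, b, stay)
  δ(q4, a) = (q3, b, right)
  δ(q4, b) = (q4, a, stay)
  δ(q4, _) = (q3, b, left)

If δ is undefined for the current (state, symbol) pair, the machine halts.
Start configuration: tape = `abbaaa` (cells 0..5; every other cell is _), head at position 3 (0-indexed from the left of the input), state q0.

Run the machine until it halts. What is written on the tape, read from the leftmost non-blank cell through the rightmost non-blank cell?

q0 | abb[a]aa__   read a → write _, move right, go to q4
q4 | abb_[a]a__   read a → write b, move right, go to q3
q3 | abb_b[a]__   read a → write _, move right, go to q0
q0 | abb_b_[_]_   read _ → write b, move stay, go to q2
q2 | abb_b_[b]_   read b → write a, move left, go to q1
q1 | abb_b[_]a_   read _ → write a, move stay, go to q1
q1 | abb_b[a]a_   read a → write a, move left, go to q4
q4 | abb_[b]aa_   read b → write a, move stay, go to q4
q4 | abb_[a]aa_   read a → write b, move right, go to q3
q3 | abb_b[a]a_   read a → write _, move right, go to q0
q0 | abb_b_[a]_   read a → write _, move right, go to q4
q4 | abb_b__[_]   read _ → write b, move left, go to q3
q3 | abb_b_[_]b   read _ → write b, move stay, go to q4
q4 | abb_b_[b]b   read b → write a, move stay, go to q4
q4 | abb_b_[a]b   read a → write b, move right, go to q3
q3 | abb_b_b[b]
The non-blank tape span at halt is abb_b_bb.

abb_b_bb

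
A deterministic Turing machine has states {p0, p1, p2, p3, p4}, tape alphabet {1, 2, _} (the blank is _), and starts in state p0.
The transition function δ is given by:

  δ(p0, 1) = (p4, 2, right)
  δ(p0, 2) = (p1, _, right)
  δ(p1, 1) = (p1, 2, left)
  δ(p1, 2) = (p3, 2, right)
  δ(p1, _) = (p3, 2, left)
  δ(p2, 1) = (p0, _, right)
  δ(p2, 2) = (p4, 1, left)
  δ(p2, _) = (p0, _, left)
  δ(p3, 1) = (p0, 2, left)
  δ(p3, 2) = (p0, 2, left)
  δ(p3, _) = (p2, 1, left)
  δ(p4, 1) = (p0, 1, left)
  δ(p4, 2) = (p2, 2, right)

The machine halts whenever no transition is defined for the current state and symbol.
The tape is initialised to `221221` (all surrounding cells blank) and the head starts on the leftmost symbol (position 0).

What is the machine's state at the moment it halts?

p4

state=p0 head=0 tape=[2]21221_   (p0,2)→(p1,_,right)
state=p1 head=1 tape=_[2]1221_   (p1,2)→(p3,2,right)
state=p3 head=2 tape=_2[1]221_   (p3,1)→(p0,2,left)
state=p0 head=1 tape=_[2]2221_   (p0,2)→(p1,_,right)
state=p1 head=2 tape=__[2]221_   (p1,2)→(p3,2,right)
state=p3 head=3 tape=__2[2]21_   (p3,2)→(p0,2,left)
state=p0 head=2 tape=__[2]221_   (p0,2)→(p1,_,right)
state=p1 head=3 tape=___[2]21_   (p1,2)→(p3,2,right)
state=p3 head=4 tape=___2[2]1_   (p3,2)→(p0,2,left)
state=p0 head=3 tape=___[2]21_   (p0,2)→(p1,_,right)
state=p1 head=4 tape=____[2]1_   (p1,2)→(p3,2,right)
state=p3 head=5 tape=____2[1]_   (p3,1)→(p0,2,left)
state=p0 head=4 tape=____[2]2_   (p0,2)→(p1,_,right)
state=p1 head=5 tape=_____[2]_   (p1,2)→(p3,2,right)
state=p3 head=6 tape=_____2[_]   (p3,_)→(p2,1,left)
state=p2 head=5 tape=_____[2]1   (p2,2)→(p4,1,left)
state=p4 head=4 tape=____[_]11
No transition is defined for (p4, _); M halts in state p4.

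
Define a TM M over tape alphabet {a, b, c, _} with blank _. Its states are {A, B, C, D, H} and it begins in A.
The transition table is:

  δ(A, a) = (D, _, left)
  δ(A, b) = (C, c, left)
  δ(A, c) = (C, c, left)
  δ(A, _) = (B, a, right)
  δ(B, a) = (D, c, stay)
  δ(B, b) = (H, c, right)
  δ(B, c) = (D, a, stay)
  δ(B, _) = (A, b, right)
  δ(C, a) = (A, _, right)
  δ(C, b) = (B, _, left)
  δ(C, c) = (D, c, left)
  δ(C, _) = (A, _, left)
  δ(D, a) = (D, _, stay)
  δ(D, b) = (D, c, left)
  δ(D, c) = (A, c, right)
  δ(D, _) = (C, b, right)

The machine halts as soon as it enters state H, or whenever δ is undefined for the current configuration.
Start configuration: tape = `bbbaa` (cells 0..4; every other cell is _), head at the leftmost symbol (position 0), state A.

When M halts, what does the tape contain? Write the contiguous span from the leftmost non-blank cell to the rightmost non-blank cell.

state=A head=0 tape=__[b]bbaa   (A,b)→(C,c,left)
state=C head=-1 tape=_[_]cbbaa   (C,_)→(A,_,left)
state=A head=-2 tape=[_]_cbbaa   (A,_)→(B,a,right)
state=B head=-1 tape=a[_]cbbaa   (B,_)→(A,b,right)
state=A head=0 tape=ab[c]bbaa   (A,c)→(C,c,left)
state=C head=-1 tape=a[b]cbbaa   (C,b)→(B,_,left)
state=B head=-2 tape=[a]_cbbaa   (B,a)→(D,c,stay)
state=D head=-2 tape=[c]_cbbaa   (D,c)→(A,c,right)
state=A head=-1 tape=c[_]cbbaa   (A,_)→(B,a,right)
state=B head=0 tape=ca[c]bbaa   (B,c)→(D,a,stay)
state=D head=0 tape=ca[a]bbaa   (D,a)→(D,_,stay)
state=D head=0 tape=ca[_]bbaa   (D,_)→(C,b,right)
state=C head=1 tape=cab[b]baa   (C,b)→(B,_,left)
state=B head=0 tape=ca[b]_baa   (B,b)→(H,c,right)
state=H head=1 tape=cac[_]baa
The non-blank tape span at halt is cac_baa.

cac_baa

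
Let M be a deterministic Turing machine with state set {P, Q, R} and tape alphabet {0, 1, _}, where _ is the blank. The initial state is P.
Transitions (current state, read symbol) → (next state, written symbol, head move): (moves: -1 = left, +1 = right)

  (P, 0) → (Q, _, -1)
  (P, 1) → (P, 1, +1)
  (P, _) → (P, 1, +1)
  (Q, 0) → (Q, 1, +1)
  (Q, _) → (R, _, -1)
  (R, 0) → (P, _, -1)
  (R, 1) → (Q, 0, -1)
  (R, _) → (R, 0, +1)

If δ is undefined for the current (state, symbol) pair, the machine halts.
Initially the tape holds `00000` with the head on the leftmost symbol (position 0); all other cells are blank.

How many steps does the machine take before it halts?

14

state=P head=0 tape=__[0]0000   (P,0)→(Q,_,-1)
state=Q head=-1 tape=_[_]_0000   (Q,_)→(R,_,-1)
state=R head=-2 tape=[_]__0000   (R,_)→(R,0,+1)
state=R head=-1 tape=0[_]_0000   (R,_)→(R,0,+1)
state=R head=0 tape=00[_]0000   (R,_)→(R,0,+1)
state=R head=1 tape=000[0]000   (R,0)→(P,_,-1)
state=P head=0 tape=00[0]_000   (P,0)→(Q,_,-1)
state=Q head=-1 tape=0[0]__000   (Q,0)→(Q,1,+1)
state=Q head=0 tape=01[_]_000   (Q,_)→(R,_,-1)
state=R head=-1 tape=0[1]__000   (R,1)→(Q,0,-1)
state=Q head=-2 tape=[0]0__000   (Q,0)→(Q,1,+1)
state=Q head=-1 tape=1[0]__000   (Q,0)→(Q,1,+1)
state=Q head=0 tape=11[_]_000   (Q,_)→(R,_,-1)
state=R head=-1 tape=1[1]__000   (R,1)→(Q,0,-1)
state=Q head=-2 tape=[1]0__000
M halts after 14 transitions.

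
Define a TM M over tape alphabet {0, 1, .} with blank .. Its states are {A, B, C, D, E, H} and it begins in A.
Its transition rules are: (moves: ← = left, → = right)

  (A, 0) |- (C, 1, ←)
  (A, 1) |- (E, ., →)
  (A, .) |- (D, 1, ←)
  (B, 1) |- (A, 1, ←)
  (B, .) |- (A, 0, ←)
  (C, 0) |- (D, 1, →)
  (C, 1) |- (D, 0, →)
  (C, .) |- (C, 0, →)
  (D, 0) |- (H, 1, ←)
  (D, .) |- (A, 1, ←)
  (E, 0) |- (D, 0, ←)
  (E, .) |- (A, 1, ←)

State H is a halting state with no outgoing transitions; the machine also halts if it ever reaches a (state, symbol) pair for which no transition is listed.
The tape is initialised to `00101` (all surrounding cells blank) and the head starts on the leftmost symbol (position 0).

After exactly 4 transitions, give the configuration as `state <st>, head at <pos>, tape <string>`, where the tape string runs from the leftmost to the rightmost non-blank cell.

state=A head=0 tape=.[0]0101   (A,0)→(C,1,←)
state=C head=-1 tape=[.]10101   (C,.)→(C,0,→)
state=C head=0 tape=0[1]0101   (C,1)→(D,0,→)
state=D head=1 tape=00[0]101   (D,0)→(H,1,←)
state=H head=0 tape=0[0]1101
After 4 steps: state H, head at 0, tape 001101.

state H, head at 0, tape 001101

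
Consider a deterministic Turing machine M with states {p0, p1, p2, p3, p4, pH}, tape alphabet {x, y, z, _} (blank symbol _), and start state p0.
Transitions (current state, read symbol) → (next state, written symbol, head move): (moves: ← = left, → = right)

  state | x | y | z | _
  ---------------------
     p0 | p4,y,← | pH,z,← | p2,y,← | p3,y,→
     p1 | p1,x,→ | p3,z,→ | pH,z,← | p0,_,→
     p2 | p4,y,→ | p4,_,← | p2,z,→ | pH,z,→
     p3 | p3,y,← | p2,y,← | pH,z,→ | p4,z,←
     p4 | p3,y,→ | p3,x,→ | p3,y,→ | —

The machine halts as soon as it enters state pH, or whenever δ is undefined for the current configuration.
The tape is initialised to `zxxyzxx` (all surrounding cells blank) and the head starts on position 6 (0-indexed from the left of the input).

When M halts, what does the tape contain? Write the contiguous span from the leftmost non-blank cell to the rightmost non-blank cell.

zxxyxzy

state=p0 head=6 tape=zxxyzx[x]   (p0,x)→(p4,y,←)
state=p4 head=5 tape=zxxyz[x]y   (p4,x)→(p3,y,→)
state=p3 head=6 tape=zxxyzy[y]   (p3,y)→(p2,y,←)
state=p2 head=5 tape=zxxyz[y]y   (p2,y)→(p4,_,←)
state=p4 head=4 tape=zxxy[z]_y   (p4,z)→(p3,y,→)
state=p3 head=5 tape=zxxyy[_]y   (p3,_)→(p4,z,←)
state=p4 head=4 tape=zxxy[y]zy   (p4,y)→(p3,x,→)
state=p3 head=5 tape=zxxyx[z]y   (p3,z)→(pH,z,→)
state=pH head=6 tape=zxxyxz[y]
The non-blank tape span at halt is zxxyxzy.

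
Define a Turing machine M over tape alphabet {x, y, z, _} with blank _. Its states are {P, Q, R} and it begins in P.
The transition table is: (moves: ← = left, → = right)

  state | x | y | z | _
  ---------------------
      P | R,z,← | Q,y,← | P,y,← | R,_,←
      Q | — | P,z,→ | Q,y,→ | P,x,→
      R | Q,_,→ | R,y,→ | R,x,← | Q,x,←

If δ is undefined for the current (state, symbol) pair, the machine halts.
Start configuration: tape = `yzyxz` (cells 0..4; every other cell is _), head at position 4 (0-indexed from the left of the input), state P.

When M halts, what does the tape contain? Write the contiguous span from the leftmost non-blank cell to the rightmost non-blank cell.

P | yzyx[z]_   read z → write y, move ←, go to P
P | yzy[x]y_   read x → write z, move ←, go to R
R | yz[y]zy_   read y → write y, move →, go to R
R | yzy[z]y_   read z → write x, move ←, go to R
R | yz[y]xy_   read y → write y, move →, go to R
R | yzy[x]y_   read x → write _, move →, go to Q
Q | yzy_[y]_   read y → write z, move →, go to P
P | yzy_z[_]   read _ → write _, move ←, go to R
R | yzy_[z]_   read z → write x, move ←, go to R
R | yzy[_]x_   read _ → write x, move ←, go to Q
Q | yz[y]xx_   read y → write z, move →, go to P
P | yzz[x]x_   read x → write z, move ←, go to R
R | yz[z]zx_   read z → write x, move ←, go to R
R | y[z]xzx_   read z → write x, move ←, go to R
R | [y]xxzx_   read y → write y, move →, go to R
R | y[x]xzx_   read x → write _, move →, go to Q
Q | y_[x]zx_
The non-blank tape span at halt is y_xzx.

y_xzx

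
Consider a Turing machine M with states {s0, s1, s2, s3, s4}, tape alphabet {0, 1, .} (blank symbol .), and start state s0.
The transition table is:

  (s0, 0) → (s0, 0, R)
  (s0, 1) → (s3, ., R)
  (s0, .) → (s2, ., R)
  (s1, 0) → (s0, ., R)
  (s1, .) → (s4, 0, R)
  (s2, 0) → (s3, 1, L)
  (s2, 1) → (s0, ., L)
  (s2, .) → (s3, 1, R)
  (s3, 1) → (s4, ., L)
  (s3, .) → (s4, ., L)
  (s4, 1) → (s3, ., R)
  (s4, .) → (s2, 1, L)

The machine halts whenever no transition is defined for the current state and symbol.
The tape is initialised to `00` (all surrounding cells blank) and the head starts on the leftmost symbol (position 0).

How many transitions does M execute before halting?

14

s0 | [0]0...   read 0 → write 0, move R, go to s0
s0 | 0[0]...   read 0 → write 0, move R, go to s0
s0 | 00[.]..   read . → write ., move R, go to s2
s2 | 00.[.].   read . → write 1, move R, go to s3
s3 | 00.1[.]   read . → write ., move L, go to s4
s4 | 00.[1].   read 1 → write ., move R, go to s3
s3 | 00..[.]   read . → write ., move L, go to s4
s4 | 00.[.].   read . → write 1, move L, go to s2
s2 | 00[.]1.   read . → write 1, move R, go to s3
s3 | 001[1].   read 1 → write ., move L, go to s4
s4 | 00[1]..   read 1 → write ., move R, go to s3
s3 | 00.[.].   read . → write ., move L, go to s4
s4 | 00[.]..   read . → write 1, move L, go to s2
s2 | 0[0]1..   read 0 → write 1, move L, go to s3
s3 | [0]11..
M halts after 14 transitions.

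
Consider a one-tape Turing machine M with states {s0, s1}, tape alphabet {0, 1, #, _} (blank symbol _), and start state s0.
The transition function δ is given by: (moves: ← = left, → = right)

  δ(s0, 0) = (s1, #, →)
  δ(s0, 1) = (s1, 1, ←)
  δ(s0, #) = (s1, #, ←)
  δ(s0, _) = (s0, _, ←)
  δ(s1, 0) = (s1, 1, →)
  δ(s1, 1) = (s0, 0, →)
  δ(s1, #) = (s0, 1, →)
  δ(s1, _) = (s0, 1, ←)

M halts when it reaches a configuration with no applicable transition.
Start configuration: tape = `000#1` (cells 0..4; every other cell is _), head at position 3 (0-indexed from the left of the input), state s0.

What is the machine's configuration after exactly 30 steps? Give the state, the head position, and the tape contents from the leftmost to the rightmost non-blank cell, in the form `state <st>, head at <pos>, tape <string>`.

state s1, head at 5, tape 0011111

s0 | 000[#]1__   read # → write #, move ←, go to s1
s1 | 00[0]#1__   read 0 → write 1, move →, go to s1
s1 | 001[#]1__   read # → write 1, move →, go to s0
s0 | 0011[1]__   read 1 → write 1, move ←, go to s1
s1 | 001[1]1__   read 1 → write 0, move →, go to s0
s0 | 0010[1]__   read 1 → write 1, move ←, go to s1
s1 | 001[0]1__   read 0 → write 1, move →, go to s1
s1 | 0011[1]__   read 1 → write 0, move →, go to s0
s0 | 00110[_]_   read _ → write _, move ←, go to s0
s0 | 0011[0]__   read 0 → write #, move →, go to s1
s1 | 0011#[_]_   read _ → write 1, move ←, go to s0
s0 | 0011[#]1_   read # → write #, move ←, go to s1
s1 | 001[1]#1_   read 1 → write 0, move →, go to s0
s0 | 0010[#]1_   read # → write #, move ←, go to s1
s1 | 001[0]#1_   read 0 → write 1, move →, go to s1
s1 | 0011[#]1_   read # → write 1, move →, go to s0
s0 | 00111[1]_   read 1 → write 1, move ←, go to s1
s1 | 0011[1]1_   read 1 → write 0, move →, go to s0
s0 | 00110[1]_   read 1 → write 1, move ←, go to s1
s1 | 0011[0]1_   read 0 → write 1, move →, go to s1
s1 | 00111[1]_   read 1 → write 0, move →, go to s0
s0 | 001110[_]   read _ → write _, move ←, go to s0
s0 | 00111[0]_   read 0 → write #, move →, go to s1
s1 | 00111#[_]   read _ → write 1, move ←, go to s0
s0 | 00111[#]1   read # → write #, move ←, go to s1
s1 | 0011[1]#1   read 1 → write 0, move →, go to s0
s0 | 00110[#]1   read # → write #, move ←, go to s1
s1 | 0011[0]#1   read 0 → write 1, move →, go to s1
s1 | 00111[#]1   read # → write 1, move →, go to s0
s0 | 001111[1]   read 1 → write 1, move ←, go to s1
s1 | 00111[1]1
After 30 steps: state s1, head at 5, tape 0011111.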